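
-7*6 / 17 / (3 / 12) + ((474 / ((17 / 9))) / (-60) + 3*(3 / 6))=-1068 / 85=-12.56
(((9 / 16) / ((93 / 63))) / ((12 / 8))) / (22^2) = 63 / 120032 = 0.00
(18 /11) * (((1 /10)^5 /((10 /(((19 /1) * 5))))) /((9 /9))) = 171 /1100000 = 0.00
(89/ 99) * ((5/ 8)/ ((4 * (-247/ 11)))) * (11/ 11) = -445/ 71136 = -0.01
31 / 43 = 0.72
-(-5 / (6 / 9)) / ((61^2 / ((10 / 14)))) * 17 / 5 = 255 / 52094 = 0.00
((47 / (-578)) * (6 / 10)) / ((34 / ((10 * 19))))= -2679 / 9826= -0.27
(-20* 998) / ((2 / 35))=-349300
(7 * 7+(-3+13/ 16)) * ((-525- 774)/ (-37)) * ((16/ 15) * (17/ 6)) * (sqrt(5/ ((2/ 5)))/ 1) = 5513389 * sqrt(2)/ 444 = 17561.06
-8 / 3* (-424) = 3392 / 3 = 1130.67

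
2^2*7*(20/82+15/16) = 5425/164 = 33.08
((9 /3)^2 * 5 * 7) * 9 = 2835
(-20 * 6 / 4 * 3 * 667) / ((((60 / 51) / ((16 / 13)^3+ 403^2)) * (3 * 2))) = -12137832629373 / 8788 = -1381182593.24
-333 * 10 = -3330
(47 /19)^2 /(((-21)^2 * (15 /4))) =8836 /2388015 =0.00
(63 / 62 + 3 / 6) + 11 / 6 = 623 / 186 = 3.35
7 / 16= 0.44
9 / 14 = 0.64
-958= -958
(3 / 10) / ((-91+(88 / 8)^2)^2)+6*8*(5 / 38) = 360019 / 57000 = 6.32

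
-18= -18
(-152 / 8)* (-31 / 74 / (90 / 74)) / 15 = 589 / 1350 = 0.44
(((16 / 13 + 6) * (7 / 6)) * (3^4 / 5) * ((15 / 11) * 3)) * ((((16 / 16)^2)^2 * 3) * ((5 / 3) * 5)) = 1998675 / 143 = 13976.75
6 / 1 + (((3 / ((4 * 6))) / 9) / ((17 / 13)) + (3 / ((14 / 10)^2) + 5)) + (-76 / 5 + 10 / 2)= 702089 / 299880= 2.34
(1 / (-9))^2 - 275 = -22274 / 81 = -274.99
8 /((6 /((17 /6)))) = 34 /9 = 3.78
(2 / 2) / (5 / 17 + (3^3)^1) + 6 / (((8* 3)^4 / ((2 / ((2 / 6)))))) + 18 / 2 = 2415197 / 267264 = 9.04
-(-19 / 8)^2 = -361 / 64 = -5.64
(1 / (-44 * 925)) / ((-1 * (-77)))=-0.00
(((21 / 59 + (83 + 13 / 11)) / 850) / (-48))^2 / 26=120406729 / 729193953945600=0.00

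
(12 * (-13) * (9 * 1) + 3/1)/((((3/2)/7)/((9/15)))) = -19614/5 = -3922.80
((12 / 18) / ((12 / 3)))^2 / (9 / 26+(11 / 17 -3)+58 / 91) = -1547 / 76266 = -0.02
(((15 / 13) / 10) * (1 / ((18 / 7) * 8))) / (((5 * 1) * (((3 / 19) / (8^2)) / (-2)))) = -532 / 585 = -0.91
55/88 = 5/8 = 0.62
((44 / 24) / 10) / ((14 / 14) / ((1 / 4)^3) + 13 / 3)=11 / 4100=0.00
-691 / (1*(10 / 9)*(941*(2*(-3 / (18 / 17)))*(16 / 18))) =0.13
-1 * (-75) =75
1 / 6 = 0.17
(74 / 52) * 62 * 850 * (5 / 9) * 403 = 151117250 / 9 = 16790805.56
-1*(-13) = 13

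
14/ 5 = 2.80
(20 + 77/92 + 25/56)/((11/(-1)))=-1.93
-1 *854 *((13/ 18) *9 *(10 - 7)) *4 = -66612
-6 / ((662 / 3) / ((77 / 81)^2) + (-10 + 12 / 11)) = -17787 / 697486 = -0.03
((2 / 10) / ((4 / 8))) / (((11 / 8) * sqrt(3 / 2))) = 16 * sqrt(6) / 165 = 0.24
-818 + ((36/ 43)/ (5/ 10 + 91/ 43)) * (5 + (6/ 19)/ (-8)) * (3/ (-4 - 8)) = -777477/ 950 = -818.40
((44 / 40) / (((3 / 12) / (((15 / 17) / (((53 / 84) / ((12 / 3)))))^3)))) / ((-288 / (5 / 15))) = -651974400 / 731432701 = -0.89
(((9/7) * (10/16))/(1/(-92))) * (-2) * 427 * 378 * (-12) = -286380360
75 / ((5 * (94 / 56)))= 420 / 47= 8.94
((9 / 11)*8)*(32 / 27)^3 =262144 / 24057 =10.90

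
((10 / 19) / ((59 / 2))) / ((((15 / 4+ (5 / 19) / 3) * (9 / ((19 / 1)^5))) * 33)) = 39617584 / 1022175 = 38.76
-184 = -184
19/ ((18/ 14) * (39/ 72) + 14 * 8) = 1064/ 6311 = 0.17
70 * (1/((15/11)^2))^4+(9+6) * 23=179840477459/512578125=350.85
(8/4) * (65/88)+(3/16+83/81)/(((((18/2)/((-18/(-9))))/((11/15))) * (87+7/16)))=1.48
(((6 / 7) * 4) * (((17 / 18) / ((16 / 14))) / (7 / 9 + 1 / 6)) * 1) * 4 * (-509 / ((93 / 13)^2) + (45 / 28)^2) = -49926239 / 565068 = -88.35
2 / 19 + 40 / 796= 588 / 3781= 0.16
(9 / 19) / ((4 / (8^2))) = 144 / 19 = 7.58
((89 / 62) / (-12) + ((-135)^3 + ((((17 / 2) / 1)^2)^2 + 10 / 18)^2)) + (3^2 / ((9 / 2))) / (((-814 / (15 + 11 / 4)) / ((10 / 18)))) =6486882809700185 / 261626112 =24794477.74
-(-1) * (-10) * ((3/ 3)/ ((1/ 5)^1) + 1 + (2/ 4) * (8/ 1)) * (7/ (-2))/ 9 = 350/ 9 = 38.89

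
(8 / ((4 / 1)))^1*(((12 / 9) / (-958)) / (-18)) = 2 / 12933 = 0.00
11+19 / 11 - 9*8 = -59.27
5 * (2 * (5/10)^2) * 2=5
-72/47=-1.53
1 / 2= 0.50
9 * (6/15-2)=-72/5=-14.40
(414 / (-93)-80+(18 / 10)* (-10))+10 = -2866 / 31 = -92.45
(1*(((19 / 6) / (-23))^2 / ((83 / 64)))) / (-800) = -361 / 19758150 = -0.00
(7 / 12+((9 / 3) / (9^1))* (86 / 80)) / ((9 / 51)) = 1921 / 360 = 5.34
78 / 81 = 26 / 27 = 0.96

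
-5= -5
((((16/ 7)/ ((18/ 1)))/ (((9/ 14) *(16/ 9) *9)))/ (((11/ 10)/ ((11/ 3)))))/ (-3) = -10/ 729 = -0.01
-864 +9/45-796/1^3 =-8299/5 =-1659.80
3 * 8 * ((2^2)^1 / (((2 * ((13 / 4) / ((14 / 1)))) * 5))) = 2688 / 65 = 41.35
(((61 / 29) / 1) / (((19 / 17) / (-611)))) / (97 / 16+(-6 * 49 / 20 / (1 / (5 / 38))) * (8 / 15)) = -228.57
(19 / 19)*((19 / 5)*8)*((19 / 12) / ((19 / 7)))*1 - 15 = 41 / 15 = 2.73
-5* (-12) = 60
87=87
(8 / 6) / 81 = 4 / 243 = 0.02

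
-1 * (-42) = 42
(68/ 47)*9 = 612/ 47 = 13.02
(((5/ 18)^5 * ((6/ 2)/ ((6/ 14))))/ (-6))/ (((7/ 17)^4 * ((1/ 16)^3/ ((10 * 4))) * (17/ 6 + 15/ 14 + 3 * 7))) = -668168000000/ 1513248723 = -441.55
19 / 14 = 1.36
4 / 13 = 0.31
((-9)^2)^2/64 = 6561/64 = 102.52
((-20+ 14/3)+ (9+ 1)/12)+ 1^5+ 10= -7/2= -3.50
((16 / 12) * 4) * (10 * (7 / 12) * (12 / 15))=224 / 9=24.89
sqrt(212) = 2 * sqrt(53) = 14.56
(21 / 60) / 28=1 / 80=0.01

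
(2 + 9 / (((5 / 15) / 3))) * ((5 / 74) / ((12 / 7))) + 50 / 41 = 163505 / 36408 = 4.49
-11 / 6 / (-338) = 11 / 2028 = 0.01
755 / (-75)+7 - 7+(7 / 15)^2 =-2216 / 225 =-9.85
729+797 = 1526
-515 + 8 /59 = -30377 /59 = -514.86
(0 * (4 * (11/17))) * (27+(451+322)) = 0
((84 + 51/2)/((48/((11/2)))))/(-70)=-0.18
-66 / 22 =-3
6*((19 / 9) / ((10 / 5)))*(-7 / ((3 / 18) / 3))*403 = -321594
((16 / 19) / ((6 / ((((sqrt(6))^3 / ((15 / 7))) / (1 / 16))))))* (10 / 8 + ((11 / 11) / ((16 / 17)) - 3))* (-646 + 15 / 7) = 793232* sqrt(6) / 285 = 6817.59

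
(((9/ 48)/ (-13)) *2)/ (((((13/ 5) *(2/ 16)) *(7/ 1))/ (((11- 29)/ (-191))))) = -270/ 225953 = -0.00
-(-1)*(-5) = -5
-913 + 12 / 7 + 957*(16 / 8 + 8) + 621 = 64958 / 7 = 9279.71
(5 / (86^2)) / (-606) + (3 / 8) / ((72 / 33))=6162677 / 35855808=0.17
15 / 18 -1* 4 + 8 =29 / 6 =4.83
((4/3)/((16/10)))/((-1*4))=-5/24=-0.21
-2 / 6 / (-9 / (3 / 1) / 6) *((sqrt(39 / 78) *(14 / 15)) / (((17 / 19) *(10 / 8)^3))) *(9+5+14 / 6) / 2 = 417088 *sqrt(2) / 286875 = 2.06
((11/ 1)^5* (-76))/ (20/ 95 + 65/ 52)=-930230576/ 111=-8380455.64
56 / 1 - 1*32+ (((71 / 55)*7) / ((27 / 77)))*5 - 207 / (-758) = 3133855 / 20466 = 153.12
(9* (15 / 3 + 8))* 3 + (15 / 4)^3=25839 / 64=403.73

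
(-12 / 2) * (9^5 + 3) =-354312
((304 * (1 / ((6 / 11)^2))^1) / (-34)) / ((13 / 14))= -64372 / 1989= -32.36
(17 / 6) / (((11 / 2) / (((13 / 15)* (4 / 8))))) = 221 / 990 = 0.22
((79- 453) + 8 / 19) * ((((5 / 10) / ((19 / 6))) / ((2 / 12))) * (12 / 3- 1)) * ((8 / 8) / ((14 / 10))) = -273780 / 361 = -758.39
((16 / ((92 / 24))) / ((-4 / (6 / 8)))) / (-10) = 0.08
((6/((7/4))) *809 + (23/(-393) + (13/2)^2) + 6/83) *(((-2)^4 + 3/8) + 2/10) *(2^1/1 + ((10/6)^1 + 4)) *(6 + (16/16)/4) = 65365419613975/29226624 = 2236502.57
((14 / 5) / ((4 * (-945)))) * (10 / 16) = -1 / 2160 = -0.00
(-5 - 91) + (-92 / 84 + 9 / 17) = -96.57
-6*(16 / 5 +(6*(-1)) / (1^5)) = 84 / 5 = 16.80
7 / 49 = 1 / 7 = 0.14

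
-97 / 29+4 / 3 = -175 / 87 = -2.01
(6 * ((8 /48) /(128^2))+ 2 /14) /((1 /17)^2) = 4736999 /114688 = 41.30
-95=-95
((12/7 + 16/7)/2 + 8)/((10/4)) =4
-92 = -92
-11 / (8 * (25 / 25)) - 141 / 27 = -475 / 72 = -6.60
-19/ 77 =-0.25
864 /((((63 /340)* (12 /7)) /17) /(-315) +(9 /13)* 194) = 189352800 /29434637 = 6.43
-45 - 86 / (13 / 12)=-1617 / 13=-124.38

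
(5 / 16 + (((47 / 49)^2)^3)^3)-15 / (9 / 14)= -2870044839915210377916709969967233 / 127283080601263366645393122316848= -22.55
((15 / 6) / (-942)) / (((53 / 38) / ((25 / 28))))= -0.00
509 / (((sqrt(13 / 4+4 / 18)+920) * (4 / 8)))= 6743232 / 6094055-6108 * sqrt(5) / 6094055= 1.10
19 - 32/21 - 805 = -16538/21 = -787.52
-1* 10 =-10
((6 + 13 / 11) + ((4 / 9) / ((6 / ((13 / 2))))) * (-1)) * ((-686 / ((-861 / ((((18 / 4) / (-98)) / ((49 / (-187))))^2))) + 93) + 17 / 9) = 635.95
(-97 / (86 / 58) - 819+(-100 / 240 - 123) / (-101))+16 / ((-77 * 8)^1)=-3544312361 / 4012932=-883.22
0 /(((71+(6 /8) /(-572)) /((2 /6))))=0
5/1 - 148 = -143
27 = 27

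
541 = 541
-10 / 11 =-0.91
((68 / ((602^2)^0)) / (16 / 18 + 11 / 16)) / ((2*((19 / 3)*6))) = 2448 / 4313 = 0.57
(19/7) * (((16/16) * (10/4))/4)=95/56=1.70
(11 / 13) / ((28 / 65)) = 55 / 28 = 1.96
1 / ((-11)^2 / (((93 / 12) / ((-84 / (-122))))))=1891 / 20328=0.09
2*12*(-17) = -408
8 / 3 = 2.67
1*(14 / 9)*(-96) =-448 / 3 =-149.33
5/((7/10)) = 7.14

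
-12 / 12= -1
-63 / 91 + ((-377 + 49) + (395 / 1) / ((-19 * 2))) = -339.09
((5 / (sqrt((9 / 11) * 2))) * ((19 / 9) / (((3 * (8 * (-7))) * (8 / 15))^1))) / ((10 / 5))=-475 * sqrt(22) / 48384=-0.05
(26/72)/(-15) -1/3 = -193/540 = -0.36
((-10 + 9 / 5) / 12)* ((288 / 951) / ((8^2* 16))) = -41 / 202880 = -0.00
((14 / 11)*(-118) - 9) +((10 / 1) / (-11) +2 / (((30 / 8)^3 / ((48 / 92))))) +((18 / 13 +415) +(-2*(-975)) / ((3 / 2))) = 1556.31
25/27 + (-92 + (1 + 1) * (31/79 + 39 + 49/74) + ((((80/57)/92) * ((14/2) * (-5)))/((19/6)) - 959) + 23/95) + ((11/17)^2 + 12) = -906612897545351/946881136035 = -957.47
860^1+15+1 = 876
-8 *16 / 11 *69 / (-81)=9.91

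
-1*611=-611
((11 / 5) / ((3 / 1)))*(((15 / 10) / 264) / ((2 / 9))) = 3 / 160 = 0.02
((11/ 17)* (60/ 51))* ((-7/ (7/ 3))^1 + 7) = 880/ 289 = 3.04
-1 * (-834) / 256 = 417 / 128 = 3.26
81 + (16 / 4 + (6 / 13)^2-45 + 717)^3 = 1492487865723529 / 4826809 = 309207981.03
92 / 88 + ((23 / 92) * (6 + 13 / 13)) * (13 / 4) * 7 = 7191 / 176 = 40.86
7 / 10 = 0.70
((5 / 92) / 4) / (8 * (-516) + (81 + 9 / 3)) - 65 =-96732485 / 1488192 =-65.00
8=8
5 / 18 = 0.28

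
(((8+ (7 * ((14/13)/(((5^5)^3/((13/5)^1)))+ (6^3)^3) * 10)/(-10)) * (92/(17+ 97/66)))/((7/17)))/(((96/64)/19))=-611919796855468755571104/56610107421875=-10809373532.81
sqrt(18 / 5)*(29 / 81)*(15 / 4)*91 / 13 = 17.83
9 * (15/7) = 135/7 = 19.29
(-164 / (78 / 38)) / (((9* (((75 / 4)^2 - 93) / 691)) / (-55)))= 1894777280 / 1452087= 1304.86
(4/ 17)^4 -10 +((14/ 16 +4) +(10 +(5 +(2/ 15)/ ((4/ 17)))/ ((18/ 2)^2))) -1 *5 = -43197667/ 811824120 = -0.05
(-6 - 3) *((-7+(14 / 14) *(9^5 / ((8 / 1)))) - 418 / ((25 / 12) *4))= -13183137 / 200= -65915.68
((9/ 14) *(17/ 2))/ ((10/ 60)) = 459/ 14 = 32.79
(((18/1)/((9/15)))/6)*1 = 5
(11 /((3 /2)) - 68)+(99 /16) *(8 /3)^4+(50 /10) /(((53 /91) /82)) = 456100 /477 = 956.18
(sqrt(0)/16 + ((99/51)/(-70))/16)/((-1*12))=11/76160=0.00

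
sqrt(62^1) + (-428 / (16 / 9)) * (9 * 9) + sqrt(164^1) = -78003 / 4 + sqrt(62) + 2 * sqrt(41) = -19480.07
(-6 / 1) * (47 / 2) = -141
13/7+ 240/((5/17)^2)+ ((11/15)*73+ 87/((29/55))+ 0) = 314453/105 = 2994.79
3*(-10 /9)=-10 /3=-3.33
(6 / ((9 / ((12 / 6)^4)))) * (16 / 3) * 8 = 455.11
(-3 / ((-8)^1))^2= 9 / 64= 0.14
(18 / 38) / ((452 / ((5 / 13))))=45 / 111644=0.00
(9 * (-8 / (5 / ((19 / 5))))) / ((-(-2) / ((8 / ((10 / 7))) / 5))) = -19152 / 625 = -30.64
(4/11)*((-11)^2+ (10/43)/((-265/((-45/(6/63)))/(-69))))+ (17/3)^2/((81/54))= 37229714/676863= 55.00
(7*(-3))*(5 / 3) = -35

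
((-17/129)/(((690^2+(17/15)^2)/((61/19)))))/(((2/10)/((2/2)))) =-388875/87519318613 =-0.00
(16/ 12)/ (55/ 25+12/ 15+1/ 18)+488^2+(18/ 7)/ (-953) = 87376383434/ 366905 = 238144.43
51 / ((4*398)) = 0.03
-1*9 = -9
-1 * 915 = -915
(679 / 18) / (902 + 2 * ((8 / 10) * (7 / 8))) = 3395 / 81306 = 0.04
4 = 4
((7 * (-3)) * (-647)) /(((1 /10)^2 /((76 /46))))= 51630600 /23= 2244808.70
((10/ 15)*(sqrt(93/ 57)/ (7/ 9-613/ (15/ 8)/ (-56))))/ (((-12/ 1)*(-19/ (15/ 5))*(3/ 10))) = 0.01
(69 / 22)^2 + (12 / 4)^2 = 9117 / 484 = 18.84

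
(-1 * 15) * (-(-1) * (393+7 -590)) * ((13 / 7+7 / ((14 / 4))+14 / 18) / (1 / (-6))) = -554800 / 7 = -79257.14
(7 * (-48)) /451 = -0.75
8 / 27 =0.30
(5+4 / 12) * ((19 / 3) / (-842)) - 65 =-246437 / 3789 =-65.04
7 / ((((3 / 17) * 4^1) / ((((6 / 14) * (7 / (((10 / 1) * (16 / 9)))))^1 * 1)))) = 1071 / 640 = 1.67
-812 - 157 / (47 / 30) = -42874 / 47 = -912.21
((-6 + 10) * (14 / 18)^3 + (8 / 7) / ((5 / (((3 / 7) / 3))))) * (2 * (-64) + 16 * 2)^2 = 350179328 / 19845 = 17645.72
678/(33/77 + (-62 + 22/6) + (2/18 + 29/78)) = -1110564/94057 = -11.81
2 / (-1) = -2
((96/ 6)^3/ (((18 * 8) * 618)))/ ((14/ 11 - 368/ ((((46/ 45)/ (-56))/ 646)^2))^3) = -259108432/ 551146919008357310331732563396581103081247939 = -0.00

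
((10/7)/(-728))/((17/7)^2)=-5/15028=-0.00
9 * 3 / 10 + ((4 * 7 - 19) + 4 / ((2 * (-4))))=56 / 5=11.20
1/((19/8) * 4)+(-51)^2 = 2601.11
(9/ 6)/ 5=3/ 10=0.30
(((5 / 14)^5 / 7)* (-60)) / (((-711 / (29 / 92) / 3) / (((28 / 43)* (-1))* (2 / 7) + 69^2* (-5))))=-1.58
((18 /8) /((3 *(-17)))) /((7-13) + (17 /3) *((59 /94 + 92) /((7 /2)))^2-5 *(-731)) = -974169 /168212664880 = -0.00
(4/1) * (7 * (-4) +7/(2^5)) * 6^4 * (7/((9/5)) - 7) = 448056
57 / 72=19 / 24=0.79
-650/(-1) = 650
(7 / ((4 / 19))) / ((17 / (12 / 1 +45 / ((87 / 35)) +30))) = 231819 / 1972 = 117.56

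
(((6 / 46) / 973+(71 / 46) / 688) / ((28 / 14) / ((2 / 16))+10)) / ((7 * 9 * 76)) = 73211 / 3833421725952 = 0.00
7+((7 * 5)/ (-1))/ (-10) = 21/ 2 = 10.50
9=9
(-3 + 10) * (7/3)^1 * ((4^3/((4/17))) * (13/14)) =12376/3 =4125.33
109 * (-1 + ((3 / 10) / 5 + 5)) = 22127 / 50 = 442.54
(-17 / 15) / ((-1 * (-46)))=-17 / 690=-0.02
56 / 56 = 1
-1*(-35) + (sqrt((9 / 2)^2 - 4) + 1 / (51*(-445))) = 39.03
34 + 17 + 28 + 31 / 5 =426 / 5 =85.20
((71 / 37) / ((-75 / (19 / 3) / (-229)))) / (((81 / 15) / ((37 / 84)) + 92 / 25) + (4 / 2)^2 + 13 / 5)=308921 / 187641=1.65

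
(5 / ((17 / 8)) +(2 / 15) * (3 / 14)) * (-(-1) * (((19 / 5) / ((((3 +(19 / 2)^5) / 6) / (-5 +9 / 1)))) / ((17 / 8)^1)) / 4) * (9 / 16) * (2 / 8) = 5815368 / 125233562125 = 0.00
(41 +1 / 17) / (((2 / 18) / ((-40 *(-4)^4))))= -64327680 / 17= -3783981.18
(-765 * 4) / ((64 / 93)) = -71145 / 16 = -4446.56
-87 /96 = -29 /32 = -0.91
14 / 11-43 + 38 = -41 / 11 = -3.73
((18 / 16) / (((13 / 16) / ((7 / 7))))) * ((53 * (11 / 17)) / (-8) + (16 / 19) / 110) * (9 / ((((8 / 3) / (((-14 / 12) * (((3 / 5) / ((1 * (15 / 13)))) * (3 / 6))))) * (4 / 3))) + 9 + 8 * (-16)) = 2097689353011 / 2956096000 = 709.61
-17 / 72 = -0.24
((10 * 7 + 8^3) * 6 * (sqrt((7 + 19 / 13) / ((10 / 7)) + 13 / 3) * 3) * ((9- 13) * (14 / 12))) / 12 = -27160 * sqrt(39) / 13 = -13047.24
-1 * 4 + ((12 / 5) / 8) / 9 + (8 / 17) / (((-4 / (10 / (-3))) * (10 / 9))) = -1843 / 510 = -3.61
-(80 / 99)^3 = -0.53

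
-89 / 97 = -0.92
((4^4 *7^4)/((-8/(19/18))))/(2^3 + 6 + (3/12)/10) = -29196160/5049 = -5782.56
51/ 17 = 3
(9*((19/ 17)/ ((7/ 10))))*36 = 61560/ 119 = 517.31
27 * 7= 189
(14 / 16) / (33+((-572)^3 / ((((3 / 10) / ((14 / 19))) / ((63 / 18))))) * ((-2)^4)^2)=-399 / 187808013337912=-0.00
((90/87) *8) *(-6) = -1440/29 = -49.66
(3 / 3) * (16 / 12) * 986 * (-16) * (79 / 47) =-4985216 / 141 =-35356.14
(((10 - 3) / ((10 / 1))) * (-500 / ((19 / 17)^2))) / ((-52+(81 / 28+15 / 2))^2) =-3172064 / 19598329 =-0.16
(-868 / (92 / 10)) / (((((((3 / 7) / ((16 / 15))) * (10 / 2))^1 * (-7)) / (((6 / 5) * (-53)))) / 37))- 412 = -27945068 / 1725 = -16200.04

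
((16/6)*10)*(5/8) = 50/3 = 16.67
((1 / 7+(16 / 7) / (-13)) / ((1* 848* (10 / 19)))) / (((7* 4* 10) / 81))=-4617 / 216070400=-0.00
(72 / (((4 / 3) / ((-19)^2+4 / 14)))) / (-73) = -136566 / 511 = -267.25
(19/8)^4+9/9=134417/4096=32.82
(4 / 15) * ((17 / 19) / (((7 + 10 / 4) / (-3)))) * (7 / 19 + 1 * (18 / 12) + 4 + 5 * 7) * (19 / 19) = -105604 / 34295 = -3.08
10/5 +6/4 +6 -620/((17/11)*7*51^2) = 5867221/619038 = 9.48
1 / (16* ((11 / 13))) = 13 / 176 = 0.07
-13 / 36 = -0.36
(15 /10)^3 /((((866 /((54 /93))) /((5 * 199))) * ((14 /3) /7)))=3.38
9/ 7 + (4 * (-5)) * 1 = -131/ 7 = -18.71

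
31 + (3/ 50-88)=-56.94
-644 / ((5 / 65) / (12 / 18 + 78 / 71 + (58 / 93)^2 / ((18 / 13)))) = -94675247576 / 5526711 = -17130.49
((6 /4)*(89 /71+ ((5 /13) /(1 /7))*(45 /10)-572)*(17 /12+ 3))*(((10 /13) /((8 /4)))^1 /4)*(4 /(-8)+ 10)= -3380.66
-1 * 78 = -78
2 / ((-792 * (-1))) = 1 / 396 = 0.00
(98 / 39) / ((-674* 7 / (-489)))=1141 / 4381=0.26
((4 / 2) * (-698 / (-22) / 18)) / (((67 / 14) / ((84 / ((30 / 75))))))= 154.69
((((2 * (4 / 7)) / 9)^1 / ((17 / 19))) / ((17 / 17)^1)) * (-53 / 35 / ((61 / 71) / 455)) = -7435688 / 65331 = -113.82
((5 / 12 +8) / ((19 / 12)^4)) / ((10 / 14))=1221696 / 651605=1.87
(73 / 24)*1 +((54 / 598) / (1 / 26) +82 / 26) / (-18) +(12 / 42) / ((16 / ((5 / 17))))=2.74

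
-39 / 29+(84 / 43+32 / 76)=24397 / 23693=1.03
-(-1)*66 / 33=2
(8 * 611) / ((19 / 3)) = 14664 / 19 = 771.79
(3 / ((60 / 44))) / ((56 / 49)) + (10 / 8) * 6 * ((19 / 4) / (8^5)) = 2524561 / 1310720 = 1.93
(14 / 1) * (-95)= -1330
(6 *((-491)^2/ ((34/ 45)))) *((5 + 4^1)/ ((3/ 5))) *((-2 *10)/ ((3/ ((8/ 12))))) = -2169729000/ 17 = -127631117.65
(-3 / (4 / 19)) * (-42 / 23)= 1197 / 46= 26.02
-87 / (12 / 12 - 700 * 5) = 87 / 3499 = 0.02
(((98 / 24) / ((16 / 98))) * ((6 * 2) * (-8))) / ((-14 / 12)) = 2058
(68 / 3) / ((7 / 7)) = 68 / 3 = 22.67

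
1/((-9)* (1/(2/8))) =-1/36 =-0.03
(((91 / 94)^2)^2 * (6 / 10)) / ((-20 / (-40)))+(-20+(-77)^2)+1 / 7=8075165069541 / 1366310680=5910.20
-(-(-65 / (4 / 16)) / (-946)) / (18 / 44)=260 / 387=0.67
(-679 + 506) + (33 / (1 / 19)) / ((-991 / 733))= -631034 / 991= -636.76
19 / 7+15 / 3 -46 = -268 / 7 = -38.29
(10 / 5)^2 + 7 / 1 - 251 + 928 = 688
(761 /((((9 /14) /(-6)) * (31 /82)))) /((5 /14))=-24461584 /465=-52605.56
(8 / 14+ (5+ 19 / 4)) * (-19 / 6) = -5491 / 168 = -32.68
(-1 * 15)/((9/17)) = -85/3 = -28.33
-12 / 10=-6 / 5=-1.20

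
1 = 1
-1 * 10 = -10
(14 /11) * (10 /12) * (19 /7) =95 /33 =2.88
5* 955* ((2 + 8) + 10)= 95500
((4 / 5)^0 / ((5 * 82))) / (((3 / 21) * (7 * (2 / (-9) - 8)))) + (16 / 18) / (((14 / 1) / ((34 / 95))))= 162895 / 7263396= 0.02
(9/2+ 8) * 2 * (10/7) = 250/7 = 35.71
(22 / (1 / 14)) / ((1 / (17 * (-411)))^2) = 15035996052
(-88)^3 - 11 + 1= -681482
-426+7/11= -4679/11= -425.36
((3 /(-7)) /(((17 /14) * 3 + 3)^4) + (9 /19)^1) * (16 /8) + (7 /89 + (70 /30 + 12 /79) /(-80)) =265022260906969 /266484053237040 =0.99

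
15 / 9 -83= -244 / 3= -81.33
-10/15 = -2/3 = -0.67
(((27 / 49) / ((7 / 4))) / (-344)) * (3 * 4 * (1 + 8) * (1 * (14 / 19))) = -2916 / 40033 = -0.07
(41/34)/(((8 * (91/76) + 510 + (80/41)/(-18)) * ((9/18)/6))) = 862353/30957068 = 0.03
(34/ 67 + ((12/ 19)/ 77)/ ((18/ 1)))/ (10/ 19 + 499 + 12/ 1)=149360/ 150420963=0.00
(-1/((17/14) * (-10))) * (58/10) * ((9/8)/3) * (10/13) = 609/4420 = 0.14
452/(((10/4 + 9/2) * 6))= 226/21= 10.76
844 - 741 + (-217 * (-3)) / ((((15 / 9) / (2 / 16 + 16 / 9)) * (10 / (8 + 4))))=99487 / 100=994.87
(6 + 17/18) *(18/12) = 125/12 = 10.42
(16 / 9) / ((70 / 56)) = 64 / 45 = 1.42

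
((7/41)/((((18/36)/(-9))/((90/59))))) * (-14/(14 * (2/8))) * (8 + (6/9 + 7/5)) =188.77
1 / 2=0.50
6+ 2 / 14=43 / 7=6.14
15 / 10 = 3 / 2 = 1.50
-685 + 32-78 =-731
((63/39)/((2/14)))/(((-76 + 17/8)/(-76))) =29792/2561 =11.63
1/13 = 0.08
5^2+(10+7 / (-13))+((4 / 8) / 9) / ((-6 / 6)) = 8051 / 234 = 34.41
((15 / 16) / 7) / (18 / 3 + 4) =3 / 224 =0.01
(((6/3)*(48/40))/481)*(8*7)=672/2405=0.28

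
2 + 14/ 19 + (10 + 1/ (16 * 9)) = 34867/ 2736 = 12.74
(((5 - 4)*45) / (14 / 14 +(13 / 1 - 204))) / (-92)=9 / 3496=0.00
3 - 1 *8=-5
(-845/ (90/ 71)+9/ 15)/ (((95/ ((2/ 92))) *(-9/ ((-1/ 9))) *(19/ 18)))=-59941/ 33627150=-0.00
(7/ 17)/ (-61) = -7/ 1037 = -0.01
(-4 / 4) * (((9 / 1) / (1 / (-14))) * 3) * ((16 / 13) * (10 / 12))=5040 / 13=387.69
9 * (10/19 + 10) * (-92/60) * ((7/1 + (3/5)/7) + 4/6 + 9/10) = -1256.87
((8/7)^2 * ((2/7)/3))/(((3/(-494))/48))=-1011712/1029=-983.20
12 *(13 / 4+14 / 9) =173 / 3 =57.67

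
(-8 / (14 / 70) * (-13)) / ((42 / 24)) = 2080 / 7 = 297.14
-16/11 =-1.45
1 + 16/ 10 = 13/ 5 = 2.60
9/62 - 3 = -177/62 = -2.85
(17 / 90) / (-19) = -17 / 1710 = -0.01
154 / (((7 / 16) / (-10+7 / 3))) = -8096 / 3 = -2698.67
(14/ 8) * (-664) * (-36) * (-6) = -250992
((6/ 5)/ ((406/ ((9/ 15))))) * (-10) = -18/ 1015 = -0.02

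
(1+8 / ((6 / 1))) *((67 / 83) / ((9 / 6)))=938 / 747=1.26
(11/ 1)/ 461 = 0.02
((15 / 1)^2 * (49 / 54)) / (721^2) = 25 / 63654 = 0.00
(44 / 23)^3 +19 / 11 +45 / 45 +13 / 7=10854119 / 936859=11.59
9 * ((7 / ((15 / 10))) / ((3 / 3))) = 42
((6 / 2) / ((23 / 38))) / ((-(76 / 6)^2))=-0.03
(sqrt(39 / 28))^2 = 39 / 28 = 1.39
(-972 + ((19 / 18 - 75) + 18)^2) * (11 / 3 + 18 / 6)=14385.21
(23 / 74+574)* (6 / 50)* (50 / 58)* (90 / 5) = 1147473 / 1073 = 1069.41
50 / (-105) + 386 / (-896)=-1219 / 1344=-0.91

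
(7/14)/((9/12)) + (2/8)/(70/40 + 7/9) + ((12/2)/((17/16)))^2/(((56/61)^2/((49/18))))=8187065/78897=103.77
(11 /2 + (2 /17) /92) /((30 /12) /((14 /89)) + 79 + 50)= 60228 /1586287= 0.04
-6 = -6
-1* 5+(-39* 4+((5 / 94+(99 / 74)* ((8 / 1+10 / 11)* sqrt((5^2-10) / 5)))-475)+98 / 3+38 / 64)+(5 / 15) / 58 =-26286519 / 43616+441* sqrt(3) / 37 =-582.04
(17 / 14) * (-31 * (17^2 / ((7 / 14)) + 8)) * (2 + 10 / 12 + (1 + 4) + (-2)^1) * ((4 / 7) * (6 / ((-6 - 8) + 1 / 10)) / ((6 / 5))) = 77205500 / 2919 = 26449.30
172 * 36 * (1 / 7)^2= 6192 / 49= 126.37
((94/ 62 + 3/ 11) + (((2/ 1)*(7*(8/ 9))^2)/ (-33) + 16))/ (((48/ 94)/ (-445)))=-13381479745/ 994356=-13457.43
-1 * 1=-1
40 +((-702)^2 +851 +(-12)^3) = 491967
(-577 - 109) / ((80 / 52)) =-4459 / 10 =-445.90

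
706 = 706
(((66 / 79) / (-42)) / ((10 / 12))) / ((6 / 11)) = -121 / 2765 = -0.04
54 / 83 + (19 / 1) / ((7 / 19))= 30341 / 581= 52.22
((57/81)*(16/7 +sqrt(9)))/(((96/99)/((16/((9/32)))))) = 123728/567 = 218.22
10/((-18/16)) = -80/9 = -8.89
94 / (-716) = -47 / 358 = -0.13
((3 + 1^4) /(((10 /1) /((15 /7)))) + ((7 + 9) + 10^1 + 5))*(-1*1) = -223 /7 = -31.86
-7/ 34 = -0.21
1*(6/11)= 6/11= 0.55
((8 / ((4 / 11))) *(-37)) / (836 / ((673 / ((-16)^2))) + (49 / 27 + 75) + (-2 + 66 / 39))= -2.06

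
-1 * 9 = -9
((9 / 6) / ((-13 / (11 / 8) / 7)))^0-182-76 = -257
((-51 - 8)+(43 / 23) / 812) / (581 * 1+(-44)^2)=-1101841 / 47007492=-0.02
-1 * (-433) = 433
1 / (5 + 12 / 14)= 7 / 41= 0.17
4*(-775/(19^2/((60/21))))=-62000/2527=-24.54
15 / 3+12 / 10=31 / 5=6.20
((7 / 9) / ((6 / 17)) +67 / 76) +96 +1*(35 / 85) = 3470855 / 34884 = 99.50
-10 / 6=-5 / 3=-1.67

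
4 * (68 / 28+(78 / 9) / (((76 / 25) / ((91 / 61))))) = 650486 / 24339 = 26.73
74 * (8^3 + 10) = 38628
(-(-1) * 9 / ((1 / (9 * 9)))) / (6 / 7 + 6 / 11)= 2079 / 4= 519.75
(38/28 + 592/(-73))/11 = -6901/11242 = -0.61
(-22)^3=-10648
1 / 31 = 0.03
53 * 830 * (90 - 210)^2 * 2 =1266912000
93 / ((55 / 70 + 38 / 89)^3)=52.15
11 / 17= 0.65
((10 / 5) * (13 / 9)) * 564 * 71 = 347048 / 3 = 115682.67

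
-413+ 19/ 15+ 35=-5651/ 15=-376.73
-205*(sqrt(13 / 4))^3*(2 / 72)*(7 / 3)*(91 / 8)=-1697605*sqrt(13) / 6912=-885.53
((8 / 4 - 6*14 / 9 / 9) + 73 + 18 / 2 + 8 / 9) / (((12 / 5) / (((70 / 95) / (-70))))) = -566 / 1539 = -0.37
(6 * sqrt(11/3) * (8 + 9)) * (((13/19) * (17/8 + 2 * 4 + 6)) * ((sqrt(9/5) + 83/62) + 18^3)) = 12573101.75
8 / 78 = 4 / 39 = 0.10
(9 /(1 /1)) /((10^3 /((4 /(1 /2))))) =0.07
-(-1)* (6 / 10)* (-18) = -54 / 5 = -10.80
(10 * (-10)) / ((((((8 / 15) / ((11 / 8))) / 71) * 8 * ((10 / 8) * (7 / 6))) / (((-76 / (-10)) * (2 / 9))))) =-74195 / 28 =-2649.82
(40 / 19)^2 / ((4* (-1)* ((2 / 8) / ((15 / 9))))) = -8000 / 1083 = -7.39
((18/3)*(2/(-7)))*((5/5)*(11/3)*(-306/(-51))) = -264/7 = -37.71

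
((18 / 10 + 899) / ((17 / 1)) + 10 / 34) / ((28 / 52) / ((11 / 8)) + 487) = 647647 / 5924245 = 0.11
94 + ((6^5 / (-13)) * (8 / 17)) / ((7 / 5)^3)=-650518 / 75803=-8.58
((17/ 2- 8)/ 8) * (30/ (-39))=-5/ 104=-0.05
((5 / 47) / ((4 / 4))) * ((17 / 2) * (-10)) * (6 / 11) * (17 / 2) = -21675 / 517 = -41.92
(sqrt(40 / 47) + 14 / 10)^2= 5.39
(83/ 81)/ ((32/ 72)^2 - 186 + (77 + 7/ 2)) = -166/ 17059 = -0.01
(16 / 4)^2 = 16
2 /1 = 2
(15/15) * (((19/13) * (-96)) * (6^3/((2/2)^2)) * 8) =-242451.69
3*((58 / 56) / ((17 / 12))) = 261 / 119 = 2.19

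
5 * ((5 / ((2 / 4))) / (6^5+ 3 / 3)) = 50 / 7777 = 0.01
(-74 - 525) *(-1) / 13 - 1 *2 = 44.08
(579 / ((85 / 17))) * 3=1737 / 5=347.40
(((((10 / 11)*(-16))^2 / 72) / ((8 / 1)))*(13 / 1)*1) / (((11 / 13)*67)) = 67600 / 802593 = 0.08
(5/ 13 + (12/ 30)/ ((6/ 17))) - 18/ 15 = 62/ 195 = 0.32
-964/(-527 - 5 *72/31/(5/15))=29884/17417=1.72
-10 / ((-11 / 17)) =170 / 11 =15.45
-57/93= -19/31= -0.61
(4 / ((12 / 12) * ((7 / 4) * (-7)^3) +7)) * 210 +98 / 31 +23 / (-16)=17255 / 56048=0.31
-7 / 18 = -0.39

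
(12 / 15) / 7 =4 / 35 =0.11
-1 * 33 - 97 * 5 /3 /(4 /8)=-1069 /3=-356.33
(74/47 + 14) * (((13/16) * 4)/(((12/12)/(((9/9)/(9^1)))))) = 5.62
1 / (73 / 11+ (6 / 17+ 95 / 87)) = 16269 / 131474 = 0.12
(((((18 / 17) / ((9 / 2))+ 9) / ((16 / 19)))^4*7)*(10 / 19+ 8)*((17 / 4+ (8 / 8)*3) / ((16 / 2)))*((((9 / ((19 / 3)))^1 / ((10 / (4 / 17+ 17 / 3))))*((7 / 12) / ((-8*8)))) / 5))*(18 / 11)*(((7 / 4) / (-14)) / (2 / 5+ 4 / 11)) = 9770029462240707807 / 30491196899983360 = 320.42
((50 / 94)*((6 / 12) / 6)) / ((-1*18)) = -25 / 10152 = -0.00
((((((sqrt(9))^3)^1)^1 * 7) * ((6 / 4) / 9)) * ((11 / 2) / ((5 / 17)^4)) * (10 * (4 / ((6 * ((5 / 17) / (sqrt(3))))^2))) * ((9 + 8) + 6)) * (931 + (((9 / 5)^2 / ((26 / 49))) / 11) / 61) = 4734024070643759913 / 247812500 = 19103249717.60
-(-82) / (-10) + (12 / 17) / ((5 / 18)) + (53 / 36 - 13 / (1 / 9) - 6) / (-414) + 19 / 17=-5381069 / 1266840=-4.25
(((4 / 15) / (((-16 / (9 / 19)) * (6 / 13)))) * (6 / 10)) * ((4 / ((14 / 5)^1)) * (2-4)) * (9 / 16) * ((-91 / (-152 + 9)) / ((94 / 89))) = 31239 / 3143360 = 0.01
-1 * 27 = -27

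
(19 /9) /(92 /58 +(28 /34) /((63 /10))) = 1.23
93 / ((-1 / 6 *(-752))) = 279 / 376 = 0.74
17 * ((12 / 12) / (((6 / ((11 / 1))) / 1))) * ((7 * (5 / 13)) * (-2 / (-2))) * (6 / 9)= 6545 / 117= 55.94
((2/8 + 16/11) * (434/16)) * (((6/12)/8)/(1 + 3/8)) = 16275/7744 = 2.10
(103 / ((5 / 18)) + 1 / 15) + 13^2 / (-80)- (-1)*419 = 189061 / 240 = 787.75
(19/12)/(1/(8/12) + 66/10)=95/486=0.20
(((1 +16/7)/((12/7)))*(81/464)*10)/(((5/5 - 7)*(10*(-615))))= 0.00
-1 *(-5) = 5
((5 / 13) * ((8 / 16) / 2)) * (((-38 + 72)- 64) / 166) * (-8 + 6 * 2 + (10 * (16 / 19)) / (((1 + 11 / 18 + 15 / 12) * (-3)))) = -110775 / 2111603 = -0.05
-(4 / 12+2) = -2.33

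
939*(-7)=-6573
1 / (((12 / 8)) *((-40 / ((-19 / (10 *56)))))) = 19 / 33600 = 0.00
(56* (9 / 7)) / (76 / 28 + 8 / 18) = 4536 / 199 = 22.79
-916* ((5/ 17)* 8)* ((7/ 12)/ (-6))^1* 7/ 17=224420/ 2601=86.28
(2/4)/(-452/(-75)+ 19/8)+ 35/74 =198635/373034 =0.53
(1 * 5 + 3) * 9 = 72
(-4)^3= -64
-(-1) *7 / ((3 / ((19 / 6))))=7.39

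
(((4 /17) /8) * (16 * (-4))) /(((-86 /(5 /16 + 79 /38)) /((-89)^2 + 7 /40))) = 230347769 /555560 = 414.62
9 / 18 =1 / 2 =0.50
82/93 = 0.88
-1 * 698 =-698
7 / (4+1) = 7 / 5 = 1.40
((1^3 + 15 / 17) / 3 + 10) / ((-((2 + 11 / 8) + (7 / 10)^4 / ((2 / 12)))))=-1355000 / 613989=-2.21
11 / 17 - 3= -40 / 17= -2.35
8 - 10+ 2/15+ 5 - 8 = -73/15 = -4.87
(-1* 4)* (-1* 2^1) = 8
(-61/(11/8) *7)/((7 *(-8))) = 5.55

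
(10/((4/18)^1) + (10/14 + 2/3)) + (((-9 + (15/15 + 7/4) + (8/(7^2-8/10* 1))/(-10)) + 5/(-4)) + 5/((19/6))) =40.44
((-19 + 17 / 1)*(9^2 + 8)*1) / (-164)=89 / 82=1.09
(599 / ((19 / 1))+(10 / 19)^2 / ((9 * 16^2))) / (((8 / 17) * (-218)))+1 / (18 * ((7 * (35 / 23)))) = -2982244949 / 9871877120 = -0.30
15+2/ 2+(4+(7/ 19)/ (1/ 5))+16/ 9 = 4039/ 171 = 23.62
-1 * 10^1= -10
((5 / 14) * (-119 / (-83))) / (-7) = -85 / 1162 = -0.07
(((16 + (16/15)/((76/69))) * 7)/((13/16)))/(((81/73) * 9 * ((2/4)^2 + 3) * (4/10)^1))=2027648/180063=11.26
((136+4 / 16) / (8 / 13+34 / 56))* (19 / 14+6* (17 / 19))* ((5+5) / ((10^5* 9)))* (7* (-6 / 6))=-17745091 / 304380000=-0.06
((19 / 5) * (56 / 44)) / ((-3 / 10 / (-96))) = 17024 / 11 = 1547.64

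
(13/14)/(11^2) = 13/1694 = 0.01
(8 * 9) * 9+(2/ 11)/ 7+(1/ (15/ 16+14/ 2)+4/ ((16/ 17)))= 25519355/ 39116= 652.40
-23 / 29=-0.79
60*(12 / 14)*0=0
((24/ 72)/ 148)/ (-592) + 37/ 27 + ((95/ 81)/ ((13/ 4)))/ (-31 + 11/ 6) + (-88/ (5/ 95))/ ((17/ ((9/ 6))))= -891556169573/ 6099387840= -146.17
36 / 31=1.16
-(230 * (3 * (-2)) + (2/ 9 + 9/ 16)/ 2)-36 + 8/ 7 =2711017/ 2016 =1344.75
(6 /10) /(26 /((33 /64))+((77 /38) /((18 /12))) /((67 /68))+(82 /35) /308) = 12350646 /1066331899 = 0.01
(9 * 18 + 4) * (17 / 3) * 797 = 2249134 / 3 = 749711.33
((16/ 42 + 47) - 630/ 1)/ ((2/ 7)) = -12235/ 6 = -2039.17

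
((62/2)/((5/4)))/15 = 124/75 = 1.65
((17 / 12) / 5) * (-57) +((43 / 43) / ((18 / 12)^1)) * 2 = -889 / 60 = -14.82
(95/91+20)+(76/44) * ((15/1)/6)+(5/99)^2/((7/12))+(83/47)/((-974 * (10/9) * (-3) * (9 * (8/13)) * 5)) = 138091961717821/5443864826400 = 25.37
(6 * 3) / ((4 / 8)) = 36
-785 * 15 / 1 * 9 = -105975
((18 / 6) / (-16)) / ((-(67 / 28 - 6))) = -21 / 404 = -0.05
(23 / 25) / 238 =23 / 5950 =0.00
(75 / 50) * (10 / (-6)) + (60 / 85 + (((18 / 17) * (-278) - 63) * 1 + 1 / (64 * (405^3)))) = -25957704203983 / 72275976000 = -359.15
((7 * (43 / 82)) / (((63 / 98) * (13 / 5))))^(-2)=23011209 / 110986225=0.21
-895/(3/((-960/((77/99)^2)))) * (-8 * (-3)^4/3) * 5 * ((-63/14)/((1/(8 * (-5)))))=-92036101224.49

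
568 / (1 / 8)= 4544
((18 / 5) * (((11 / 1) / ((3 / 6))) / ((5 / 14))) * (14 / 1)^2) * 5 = 1086624 / 5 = 217324.80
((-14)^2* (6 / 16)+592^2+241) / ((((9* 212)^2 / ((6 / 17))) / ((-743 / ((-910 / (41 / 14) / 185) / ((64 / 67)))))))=11802188701 / 821303847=14.37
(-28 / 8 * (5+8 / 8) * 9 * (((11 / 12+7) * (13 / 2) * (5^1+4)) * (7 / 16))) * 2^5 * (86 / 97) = -210773745 / 194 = -1086462.60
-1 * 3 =-3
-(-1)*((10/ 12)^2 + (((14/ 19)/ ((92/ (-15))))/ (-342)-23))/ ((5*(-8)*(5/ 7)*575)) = 11667607/ 8593605000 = 0.00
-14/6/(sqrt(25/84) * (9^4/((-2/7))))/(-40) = -sqrt(21)/984150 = -0.00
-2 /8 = -1 /4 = -0.25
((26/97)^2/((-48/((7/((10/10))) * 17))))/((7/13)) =-37349/112908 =-0.33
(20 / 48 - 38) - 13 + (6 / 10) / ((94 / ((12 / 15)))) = -713153 / 14100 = -50.58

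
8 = 8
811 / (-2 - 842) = -811 / 844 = -0.96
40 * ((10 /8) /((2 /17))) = 425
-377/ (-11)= 377/ 11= 34.27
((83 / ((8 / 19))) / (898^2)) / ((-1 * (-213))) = 1577 / 1374112416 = 0.00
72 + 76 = 148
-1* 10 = -10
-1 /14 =-0.07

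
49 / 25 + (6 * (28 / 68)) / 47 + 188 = 3795501 / 19975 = 190.01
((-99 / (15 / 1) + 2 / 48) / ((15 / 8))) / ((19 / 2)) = -0.37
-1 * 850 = -850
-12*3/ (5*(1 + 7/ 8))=-96/ 25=-3.84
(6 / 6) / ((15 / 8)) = 8 / 15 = 0.53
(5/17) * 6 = 1.76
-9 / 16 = -0.56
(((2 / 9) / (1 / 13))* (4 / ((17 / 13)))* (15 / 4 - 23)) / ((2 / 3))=-13013 / 51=-255.16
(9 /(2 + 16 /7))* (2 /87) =7 /145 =0.05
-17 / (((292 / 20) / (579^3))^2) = -16012543125671071425 / 5329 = -3004793230563158.46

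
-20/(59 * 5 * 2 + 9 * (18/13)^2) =-1690/51313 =-0.03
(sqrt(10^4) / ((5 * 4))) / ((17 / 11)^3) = 1.35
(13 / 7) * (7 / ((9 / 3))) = 13 / 3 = 4.33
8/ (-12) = -2/ 3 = -0.67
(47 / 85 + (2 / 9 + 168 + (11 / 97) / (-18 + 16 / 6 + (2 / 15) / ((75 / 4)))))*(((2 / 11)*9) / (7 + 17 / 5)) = 215928668687 / 8131568588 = 26.55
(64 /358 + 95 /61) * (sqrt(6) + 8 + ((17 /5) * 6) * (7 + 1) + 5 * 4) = 18957 * sqrt(6) /10919 + 18122892 /54595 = 336.20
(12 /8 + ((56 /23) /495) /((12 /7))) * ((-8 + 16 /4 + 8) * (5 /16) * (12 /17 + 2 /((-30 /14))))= -2977169 /6967620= -0.43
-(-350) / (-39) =-8.97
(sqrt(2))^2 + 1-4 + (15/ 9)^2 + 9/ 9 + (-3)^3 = -218/ 9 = -24.22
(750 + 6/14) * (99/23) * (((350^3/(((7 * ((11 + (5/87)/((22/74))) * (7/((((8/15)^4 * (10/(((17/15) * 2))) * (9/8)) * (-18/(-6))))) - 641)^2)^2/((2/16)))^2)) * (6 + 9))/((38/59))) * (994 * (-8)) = -101111262916656764566407167096947382245895700480000000/7335973933536562225356774734028497020452516594387865000998567059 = -0.00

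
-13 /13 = -1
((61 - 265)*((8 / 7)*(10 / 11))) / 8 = -2040 / 77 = -26.49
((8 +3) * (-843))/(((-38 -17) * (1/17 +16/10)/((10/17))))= 2810/47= 59.79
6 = 6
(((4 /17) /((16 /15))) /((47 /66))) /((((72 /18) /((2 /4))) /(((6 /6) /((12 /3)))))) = 495 /51136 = 0.01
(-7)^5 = -16807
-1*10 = -10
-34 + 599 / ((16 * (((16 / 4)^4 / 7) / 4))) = -30623 / 1024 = -29.91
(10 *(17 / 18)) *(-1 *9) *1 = -85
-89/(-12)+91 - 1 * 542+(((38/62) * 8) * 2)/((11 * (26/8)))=-443.31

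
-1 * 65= -65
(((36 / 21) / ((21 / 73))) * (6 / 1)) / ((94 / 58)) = 50808 / 2303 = 22.06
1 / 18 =0.06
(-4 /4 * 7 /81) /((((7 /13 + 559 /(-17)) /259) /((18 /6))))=400673 /192996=2.08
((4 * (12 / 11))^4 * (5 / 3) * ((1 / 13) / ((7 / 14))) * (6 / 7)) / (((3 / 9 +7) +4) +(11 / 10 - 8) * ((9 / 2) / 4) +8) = 6.89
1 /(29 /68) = 68 /29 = 2.34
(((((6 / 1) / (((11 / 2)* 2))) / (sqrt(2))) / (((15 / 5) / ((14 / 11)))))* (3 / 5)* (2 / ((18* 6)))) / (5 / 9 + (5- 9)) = -7* sqrt(2) / 18755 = -0.00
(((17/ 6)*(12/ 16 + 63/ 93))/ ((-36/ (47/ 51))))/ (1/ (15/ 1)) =-13865/ 8928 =-1.55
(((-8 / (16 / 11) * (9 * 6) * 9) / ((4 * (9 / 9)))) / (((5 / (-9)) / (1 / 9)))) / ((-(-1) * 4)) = 2673 / 80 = 33.41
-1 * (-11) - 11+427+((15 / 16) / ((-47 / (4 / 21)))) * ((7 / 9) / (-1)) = 722489 / 1692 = 427.00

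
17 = 17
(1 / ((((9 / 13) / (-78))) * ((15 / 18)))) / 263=-676 / 1315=-0.51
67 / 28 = 2.39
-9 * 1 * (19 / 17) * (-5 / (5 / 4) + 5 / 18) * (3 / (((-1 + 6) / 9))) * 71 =2440341 / 170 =14354.95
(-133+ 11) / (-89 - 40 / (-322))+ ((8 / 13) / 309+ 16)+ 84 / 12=1401039205 / 57479253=24.37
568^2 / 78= 161312 / 39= 4136.21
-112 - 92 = -204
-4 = -4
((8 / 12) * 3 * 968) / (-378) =-968 / 189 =-5.12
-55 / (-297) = 5 / 27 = 0.19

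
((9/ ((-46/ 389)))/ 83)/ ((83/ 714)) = -1249857/ 158447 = -7.89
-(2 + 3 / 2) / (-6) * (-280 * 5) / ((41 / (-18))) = 358.54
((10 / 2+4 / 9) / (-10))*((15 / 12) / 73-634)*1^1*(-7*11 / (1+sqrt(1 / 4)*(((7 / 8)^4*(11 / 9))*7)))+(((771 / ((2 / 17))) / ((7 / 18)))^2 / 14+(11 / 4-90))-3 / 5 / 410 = 107664151452518087069 / 5309672687900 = 20276984.62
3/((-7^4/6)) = -18/2401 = -0.01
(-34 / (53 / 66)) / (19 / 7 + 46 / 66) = -129591 / 10441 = -12.41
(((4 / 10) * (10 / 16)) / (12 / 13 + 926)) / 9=13 / 433800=0.00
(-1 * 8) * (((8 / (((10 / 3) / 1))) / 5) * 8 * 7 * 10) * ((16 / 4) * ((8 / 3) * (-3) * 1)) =344064 / 5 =68812.80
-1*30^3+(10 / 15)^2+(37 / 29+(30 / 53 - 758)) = -383944787 / 13833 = -27755.71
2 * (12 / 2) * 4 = 48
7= 7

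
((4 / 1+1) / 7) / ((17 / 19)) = 95 / 119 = 0.80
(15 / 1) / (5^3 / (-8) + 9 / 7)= -840 / 803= -1.05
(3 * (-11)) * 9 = -297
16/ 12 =4/ 3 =1.33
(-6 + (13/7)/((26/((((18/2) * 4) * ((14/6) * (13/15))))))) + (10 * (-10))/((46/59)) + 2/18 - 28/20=-134912/1035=-130.35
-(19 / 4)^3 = -6859 / 64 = -107.17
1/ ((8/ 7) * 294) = 1/ 336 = 0.00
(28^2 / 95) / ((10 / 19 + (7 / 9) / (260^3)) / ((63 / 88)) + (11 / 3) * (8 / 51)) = 3320535254400 / 527227296871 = 6.30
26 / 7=3.71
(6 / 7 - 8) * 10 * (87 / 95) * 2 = -17400 / 133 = -130.83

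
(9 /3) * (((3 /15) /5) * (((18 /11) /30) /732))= 0.00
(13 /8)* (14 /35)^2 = 13 /50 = 0.26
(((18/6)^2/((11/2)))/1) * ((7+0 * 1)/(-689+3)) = -9/539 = -0.02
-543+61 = -482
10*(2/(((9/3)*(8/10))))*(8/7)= 200/21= 9.52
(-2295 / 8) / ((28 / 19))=-43605 / 224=-194.67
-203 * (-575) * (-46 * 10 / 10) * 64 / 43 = -343638400 / 43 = -7991590.70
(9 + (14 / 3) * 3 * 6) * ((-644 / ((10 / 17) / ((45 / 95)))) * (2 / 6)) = -1527246 / 95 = -16076.27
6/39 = 2/13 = 0.15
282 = 282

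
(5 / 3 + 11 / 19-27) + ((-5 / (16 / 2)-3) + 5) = -10661 / 456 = -23.38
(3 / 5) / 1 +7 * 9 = 318 / 5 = 63.60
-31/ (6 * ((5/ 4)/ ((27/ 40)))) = -279/ 100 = -2.79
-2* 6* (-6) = 72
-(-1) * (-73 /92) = -73 /92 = -0.79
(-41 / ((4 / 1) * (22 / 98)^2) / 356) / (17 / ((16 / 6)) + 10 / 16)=-14063 / 172304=-0.08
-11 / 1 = -11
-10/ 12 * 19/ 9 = -95/ 54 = -1.76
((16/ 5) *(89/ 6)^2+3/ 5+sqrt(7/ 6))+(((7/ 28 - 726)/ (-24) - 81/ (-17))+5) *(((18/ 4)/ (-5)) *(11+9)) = -188353/ 12240+sqrt(42)/ 6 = -14.31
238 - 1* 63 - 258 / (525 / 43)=26927 / 175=153.87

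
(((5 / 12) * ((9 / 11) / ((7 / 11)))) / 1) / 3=5 / 28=0.18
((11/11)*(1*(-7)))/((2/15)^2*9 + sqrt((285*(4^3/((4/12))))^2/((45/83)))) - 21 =-18121622399741/862934399996 - 997500*sqrt(415)/215733599999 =-21.00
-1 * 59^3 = -205379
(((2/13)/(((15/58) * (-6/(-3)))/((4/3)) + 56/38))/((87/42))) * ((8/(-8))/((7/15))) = -4560/53339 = -0.09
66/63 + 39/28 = 205/84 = 2.44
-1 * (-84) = 84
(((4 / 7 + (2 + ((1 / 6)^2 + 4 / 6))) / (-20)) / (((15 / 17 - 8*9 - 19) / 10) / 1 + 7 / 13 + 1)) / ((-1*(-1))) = 181883 / 8324064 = 0.02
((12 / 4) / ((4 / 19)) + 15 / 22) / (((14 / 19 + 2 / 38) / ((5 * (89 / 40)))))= 370329 / 1760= 210.41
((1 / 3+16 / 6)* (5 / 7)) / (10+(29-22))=15 / 119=0.13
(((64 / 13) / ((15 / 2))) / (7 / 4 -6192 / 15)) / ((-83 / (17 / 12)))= 2176 / 79834131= 0.00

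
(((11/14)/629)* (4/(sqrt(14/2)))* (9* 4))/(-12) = -66* sqrt(7)/30821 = -0.01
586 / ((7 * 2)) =293 / 7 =41.86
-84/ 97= -0.87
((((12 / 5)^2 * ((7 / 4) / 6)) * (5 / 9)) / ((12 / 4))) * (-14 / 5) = -196 / 225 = -0.87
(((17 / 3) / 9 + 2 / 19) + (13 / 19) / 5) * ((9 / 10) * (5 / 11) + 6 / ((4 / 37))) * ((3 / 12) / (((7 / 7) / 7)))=160433 / 1881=85.29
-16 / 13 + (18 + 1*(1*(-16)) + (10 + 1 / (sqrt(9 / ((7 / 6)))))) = sqrt(42) / 18 + 140 / 13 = 11.13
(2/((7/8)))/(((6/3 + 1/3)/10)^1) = 480/49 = 9.80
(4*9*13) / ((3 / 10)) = 1560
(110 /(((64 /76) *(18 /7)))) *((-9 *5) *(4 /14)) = -653.12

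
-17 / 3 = -5.67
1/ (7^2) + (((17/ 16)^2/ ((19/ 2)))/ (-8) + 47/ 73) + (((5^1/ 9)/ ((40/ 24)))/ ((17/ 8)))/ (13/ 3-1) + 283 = 1678206205363/ 5915499520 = 283.70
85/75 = 17/15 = 1.13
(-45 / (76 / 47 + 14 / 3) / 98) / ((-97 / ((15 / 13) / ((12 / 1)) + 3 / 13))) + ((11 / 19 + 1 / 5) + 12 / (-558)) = 2931784198219 / 3869380416720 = 0.76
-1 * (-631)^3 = 251239591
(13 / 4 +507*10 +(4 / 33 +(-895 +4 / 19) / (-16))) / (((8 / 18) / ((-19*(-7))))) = 1080598953 / 704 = 1534941.69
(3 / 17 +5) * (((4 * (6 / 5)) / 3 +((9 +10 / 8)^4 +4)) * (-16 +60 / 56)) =-32498601927 / 38080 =-853429.67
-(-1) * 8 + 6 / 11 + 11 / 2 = 309 / 22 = 14.05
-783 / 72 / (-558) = 29 / 1488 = 0.02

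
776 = 776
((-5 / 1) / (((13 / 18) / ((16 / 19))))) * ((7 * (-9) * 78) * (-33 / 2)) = -8981280 / 19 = -472698.95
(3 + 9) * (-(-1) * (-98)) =-1176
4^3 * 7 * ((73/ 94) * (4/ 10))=32704/ 235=139.17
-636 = -636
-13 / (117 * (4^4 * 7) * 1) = -1 / 16128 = -0.00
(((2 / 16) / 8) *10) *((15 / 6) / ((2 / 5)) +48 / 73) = 10085 / 9344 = 1.08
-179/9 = -19.89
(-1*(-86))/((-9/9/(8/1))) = -688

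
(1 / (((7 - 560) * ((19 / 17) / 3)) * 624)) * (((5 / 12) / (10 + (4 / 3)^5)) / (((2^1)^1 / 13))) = -6885 / 4645270784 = -0.00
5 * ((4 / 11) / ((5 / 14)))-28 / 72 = 931 / 198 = 4.70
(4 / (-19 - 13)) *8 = -1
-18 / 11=-1.64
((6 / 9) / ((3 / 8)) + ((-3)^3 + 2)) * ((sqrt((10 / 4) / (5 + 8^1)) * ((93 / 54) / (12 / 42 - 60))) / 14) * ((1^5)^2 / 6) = 31 * sqrt(130) / 101088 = 0.00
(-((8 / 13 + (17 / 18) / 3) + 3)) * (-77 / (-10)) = -212443 / 7020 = -30.26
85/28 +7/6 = 353/84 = 4.20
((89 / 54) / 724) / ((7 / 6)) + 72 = 3284153 / 45612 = 72.00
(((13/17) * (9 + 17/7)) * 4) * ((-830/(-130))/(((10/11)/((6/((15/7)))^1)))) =58432/85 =687.44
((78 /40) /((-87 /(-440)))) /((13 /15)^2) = 4950 /377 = 13.13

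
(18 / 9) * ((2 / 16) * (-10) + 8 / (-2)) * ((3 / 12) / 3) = -7 / 8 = -0.88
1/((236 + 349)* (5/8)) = 8/2925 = 0.00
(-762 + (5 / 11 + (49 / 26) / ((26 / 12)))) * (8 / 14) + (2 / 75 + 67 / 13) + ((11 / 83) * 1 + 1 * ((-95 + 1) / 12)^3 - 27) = -5465104944449 / 5832426600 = -937.02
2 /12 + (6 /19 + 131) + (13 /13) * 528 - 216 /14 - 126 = 413407 /798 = 518.05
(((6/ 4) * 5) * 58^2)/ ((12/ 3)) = 12615/ 2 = 6307.50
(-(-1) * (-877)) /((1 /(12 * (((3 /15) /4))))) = -2631 /5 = -526.20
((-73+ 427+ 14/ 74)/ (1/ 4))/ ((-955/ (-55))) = 576620/ 7067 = 81.59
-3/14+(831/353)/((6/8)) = 14453/4942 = 2.92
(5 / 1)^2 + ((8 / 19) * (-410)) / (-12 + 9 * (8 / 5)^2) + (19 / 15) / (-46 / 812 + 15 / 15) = 26877643 / 2510565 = 10.71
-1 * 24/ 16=-3/ 2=-1.50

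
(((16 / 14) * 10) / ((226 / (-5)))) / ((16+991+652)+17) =-50 / 331429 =-0.00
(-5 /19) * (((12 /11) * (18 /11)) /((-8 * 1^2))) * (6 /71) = 810 /163229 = 0.00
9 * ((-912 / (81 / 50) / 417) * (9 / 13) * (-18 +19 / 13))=3268000 / 23491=139.12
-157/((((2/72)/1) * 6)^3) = -33912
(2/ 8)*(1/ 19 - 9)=-85/ 38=-2.24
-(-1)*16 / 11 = 1.45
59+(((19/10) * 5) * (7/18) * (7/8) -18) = 12739/288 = 44.23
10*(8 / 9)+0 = 8.89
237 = 237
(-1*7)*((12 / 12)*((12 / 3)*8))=-224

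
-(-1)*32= 32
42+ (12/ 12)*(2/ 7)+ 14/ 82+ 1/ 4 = 49027/ 1148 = 42.71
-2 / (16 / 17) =-17 / 8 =-2.12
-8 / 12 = -2 / 3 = -0.67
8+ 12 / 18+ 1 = 29 / 3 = 9.67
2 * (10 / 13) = 20 / 13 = 1.54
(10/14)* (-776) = -3880/7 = -554.29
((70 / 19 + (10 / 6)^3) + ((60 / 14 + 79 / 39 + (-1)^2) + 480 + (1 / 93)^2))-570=-3336624292 / 44862363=-74.37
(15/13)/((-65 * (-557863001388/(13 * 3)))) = 1/805802113116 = 0.00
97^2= 9409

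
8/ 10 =4/ 5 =0.80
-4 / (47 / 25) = -100 / 47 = -2.13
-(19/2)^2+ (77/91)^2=-60525/676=-89.53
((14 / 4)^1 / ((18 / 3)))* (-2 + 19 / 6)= 49 / 72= 0.68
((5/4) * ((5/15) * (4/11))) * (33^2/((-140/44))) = -363/7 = -51.86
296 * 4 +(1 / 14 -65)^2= 1058345 / 196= 5399.72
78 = 78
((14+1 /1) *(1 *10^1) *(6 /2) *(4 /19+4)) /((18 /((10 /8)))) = 131.58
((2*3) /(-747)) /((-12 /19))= 19 /1494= 0.01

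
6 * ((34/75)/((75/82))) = 5576/1875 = 2.97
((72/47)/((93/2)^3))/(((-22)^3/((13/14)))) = -52/39136347327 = -0.00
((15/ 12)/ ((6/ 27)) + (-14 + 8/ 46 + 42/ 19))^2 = 438609249/ 12222016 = 35.89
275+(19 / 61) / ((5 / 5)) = 275.31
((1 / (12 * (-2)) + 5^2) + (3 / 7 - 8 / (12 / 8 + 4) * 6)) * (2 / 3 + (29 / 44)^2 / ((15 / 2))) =5141429 / 425920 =12.07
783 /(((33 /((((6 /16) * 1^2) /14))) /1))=783 /1232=0.64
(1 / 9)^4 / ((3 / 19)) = 19 / 19683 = 0.00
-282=-282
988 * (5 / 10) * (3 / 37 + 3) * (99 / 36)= 154869 / 37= 4185.65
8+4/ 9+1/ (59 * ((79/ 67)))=354839/ 41949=8.46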